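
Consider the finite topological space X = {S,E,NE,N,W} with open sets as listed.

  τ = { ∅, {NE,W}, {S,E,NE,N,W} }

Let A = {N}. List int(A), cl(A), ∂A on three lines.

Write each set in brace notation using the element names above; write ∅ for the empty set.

int(A) = ∅
cl(A)  = {S,E,N}
∂A     = {S,E,N}

open subsets of A: ∅; so int(A) = ∅
closure: X∖int(X∖A) = X∖{NE,W} = {S,E,N}
∂A = {S,E,N} minus ∅ = {S,E,N}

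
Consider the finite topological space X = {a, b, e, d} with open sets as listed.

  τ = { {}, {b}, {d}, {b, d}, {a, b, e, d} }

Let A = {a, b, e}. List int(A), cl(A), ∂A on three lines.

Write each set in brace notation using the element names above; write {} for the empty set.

open subsets of A: {}, {b}; so int(A) = {b}
closure: X∖int(X∖A) = X∖{d} = {a, b, e}
∂A = {a, b, e} minus {b} = {a, e}

int(A) = {b}
cl(A)  = {a, b, e}
∂A     = {a, e}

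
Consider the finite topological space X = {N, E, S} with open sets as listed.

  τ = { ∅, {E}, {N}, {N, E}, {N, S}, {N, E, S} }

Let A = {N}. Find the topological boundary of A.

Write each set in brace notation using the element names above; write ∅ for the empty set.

{S}

opens ⊆ A: ∅, {N}; union → int = {N}
complement {E, S}; its interior {E}; cl(A) = X∖{E} = {N, S}
boundary = {N, S} ∖ {N} = {S}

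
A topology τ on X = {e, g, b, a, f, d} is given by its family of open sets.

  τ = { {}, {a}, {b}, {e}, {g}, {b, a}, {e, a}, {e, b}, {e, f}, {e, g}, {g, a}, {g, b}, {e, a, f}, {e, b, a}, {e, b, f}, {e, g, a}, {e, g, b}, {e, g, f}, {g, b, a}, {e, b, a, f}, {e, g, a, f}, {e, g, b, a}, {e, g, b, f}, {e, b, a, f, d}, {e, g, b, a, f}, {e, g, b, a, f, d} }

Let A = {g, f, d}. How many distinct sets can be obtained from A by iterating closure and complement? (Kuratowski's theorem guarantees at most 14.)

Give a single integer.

X∖A={e, b, a}, int(X∖A)={e, b, a}, hence cl(A)={g, f, d}
Orbit (k=closure, c=complement):
  1. A     = {g, f, d}
  2. cA    = {e, b, a}
  3. kcA   = {e, b, a, f, d}
  4. ckcA  = {g}
(closed under both — stop)

4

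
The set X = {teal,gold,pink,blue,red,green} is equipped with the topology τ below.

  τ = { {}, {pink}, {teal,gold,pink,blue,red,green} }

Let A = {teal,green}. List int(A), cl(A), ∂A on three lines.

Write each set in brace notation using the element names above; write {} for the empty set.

int(A) = {}
cl(A)  = {teal,gold,blue,red,green}
∂A     = {teal,gold,blue,red,green}

U open, U⊆A: {}. int(A) = ⋃ = {}
X∖A={gold,pink,blue,red}, int(X∖A)={pink}, hence cl(A)={teal,gold,blue,red,green}
∂A: remove int from cl → {teal,gold,blue,red,green}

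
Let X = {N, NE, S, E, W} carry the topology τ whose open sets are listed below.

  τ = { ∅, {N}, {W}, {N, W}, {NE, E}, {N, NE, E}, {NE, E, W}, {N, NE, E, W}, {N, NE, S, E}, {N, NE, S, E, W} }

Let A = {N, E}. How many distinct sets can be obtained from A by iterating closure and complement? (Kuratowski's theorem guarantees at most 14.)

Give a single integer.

8

cl via duality: int({NE, S, W}) = {W}, so X∖{W} = {N, NE, S, E}
Write k for closure, c for complement:
  1. A     = {N, E}
  2. kA    = {N, NE, S, E}
  3. cA    = {NE, S, W}
  4. ckA   = {W}
  5. kcA   = {NE, S, E, W}
  6. ckcA  = {N}
  7. kckcA = {N, S}
  8. ckckcA = {NE, E, W}
applying k or c yields no new set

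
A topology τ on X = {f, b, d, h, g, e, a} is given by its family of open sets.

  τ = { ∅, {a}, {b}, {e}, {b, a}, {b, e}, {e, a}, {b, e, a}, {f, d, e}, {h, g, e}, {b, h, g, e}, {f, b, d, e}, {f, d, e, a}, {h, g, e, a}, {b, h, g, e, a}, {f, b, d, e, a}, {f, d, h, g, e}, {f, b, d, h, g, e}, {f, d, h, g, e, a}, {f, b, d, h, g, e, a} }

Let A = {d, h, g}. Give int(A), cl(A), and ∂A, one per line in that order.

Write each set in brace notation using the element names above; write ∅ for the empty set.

interior: largest open inside A is ∅ (from ∅)
cl via duality: int({f, b, e, a}) = {b, e, a}, so X∖{b, e, a} = {f, d, h, g}
cl∖int = {f, d, h, g}

int(A) = ∅
cl(A)  = {f, d, h, g}
∂A     = {f, d, h, g}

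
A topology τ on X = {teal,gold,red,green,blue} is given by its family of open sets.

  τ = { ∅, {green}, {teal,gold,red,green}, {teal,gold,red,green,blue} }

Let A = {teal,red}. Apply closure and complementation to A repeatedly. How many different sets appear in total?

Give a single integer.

6

complement {gold,green,blue}; its interior {green}; cl(A) = X∖{green} = {teal,gold,red,blue}
With k = closure, c = complement:
  1. A     = {teal,red}
  2. kA    = {teal,gold,red,blue}
  3. cA    = {gold,green,blue}
  4. ckA   = {green}
  5. kcA   = {teal,gold,red,green,blue}
  6. ckcA  = ∅
k, c of each give nothing new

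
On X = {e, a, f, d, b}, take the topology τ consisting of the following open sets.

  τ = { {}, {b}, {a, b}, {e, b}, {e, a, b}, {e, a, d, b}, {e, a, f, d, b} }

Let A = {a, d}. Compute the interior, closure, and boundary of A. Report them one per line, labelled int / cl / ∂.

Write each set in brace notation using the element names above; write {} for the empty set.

interior: largest open inside A is {} (from {})
cl via duality: int({e, f, b}) = {e, b}, so X∖{e, b} = {a, f, d}
cl∖int = {a, f, d}

int(A) = {}
cl(A)  = {a, f, d}
∂A     = {a, f, d}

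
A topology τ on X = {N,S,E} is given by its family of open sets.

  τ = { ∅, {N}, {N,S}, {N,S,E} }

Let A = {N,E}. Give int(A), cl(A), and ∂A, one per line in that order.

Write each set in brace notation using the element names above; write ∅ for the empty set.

open subsets of A: ∅, {N}; so int(A) = {N}
closure: X∖int(X∖A) = X∖∅ = {N,S,E}
∂A = {N,S,E} minus {N} = {S,E}

int(A) = {N}
cl(A)  = {N,S,E}
∂A     = {S,E}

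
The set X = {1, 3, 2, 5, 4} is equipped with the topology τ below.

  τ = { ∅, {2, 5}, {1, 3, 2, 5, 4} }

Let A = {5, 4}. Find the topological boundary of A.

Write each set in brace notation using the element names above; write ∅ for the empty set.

{1, 3, 2, 5, 4}

open subsets of A: ∅; so int(A) = ∅
closure: X∖int(X∖A) = X∖∅ = {1, 3, 2, 5, 4}
∂A = {1, 3, 2, 5, 4} minus ∅ = {1, 3, 2, 5, 4}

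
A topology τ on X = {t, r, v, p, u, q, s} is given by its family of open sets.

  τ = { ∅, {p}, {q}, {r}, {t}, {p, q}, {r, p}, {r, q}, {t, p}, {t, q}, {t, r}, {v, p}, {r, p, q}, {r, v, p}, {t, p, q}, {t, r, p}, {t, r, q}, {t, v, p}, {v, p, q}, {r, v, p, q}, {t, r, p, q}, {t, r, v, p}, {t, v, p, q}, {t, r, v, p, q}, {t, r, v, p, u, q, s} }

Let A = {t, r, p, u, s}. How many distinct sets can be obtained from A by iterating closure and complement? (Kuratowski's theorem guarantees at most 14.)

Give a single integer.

8

complement {v, q}; its interior {q}; cl(A) = X∖{q} = {t, r, v, p, u, s}
With k = closure, c = complement:
  1. A     = {t, r, p, u, s}
  2. kA    = {t, r, v, p, u, s}
  3. cA    = {v, q}
  4. ckA   = {q}
  5. kcA   = {v, u, q, s}
  6. kckA  = {u, q, s}
  7. ckcA  = {t, r, p}
  8. ckckA = {t, r, v, p}
k, c of each give nothing new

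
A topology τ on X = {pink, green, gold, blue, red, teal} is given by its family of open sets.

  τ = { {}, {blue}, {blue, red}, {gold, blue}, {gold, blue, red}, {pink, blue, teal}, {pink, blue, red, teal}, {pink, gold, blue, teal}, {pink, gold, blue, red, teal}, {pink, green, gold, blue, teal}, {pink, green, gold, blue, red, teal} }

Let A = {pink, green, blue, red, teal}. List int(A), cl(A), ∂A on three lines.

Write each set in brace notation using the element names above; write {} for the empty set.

interior: largest open inside A is {pink, blue, red, teal} (from {}, {blue}, {blue, red}, {pink, blue, teal}, {pink, blue, red, teal})
cl via duality: int({gold}) = {}, so X∖{} = {pink, green, gold, blue, red, teal}
cl∖int = {green, gold}

int(A) = {pink, blue, red, teal}
cl(A)  = {pink, green, gold, blue, red, teal}
∂A     = {green, gold}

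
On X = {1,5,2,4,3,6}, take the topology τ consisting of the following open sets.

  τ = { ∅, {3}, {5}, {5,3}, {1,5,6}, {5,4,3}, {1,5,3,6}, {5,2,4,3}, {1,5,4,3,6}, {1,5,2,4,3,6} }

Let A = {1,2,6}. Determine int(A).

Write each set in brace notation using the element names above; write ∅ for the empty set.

∅

U open, U⊆A: ∅. int(A) = ⋃ = ∅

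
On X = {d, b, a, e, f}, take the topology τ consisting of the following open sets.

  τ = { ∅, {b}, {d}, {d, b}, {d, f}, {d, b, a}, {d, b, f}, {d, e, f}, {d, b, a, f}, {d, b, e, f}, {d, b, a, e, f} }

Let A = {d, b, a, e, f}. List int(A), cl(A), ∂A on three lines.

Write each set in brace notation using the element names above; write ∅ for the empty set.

int(A) = {d, b, a, e, f}
cl(A)  = {d, b, a, e, f}
∂A     = ∅

interior: largest open inside A is {d, b, a, e, f} (from ∅, {b}, {d}, {d, f}, {d, b}, {d, b, f}, {d, b, a}, {d, e, f}, {d, b, e, f}, {d, b, a, f}, {d, b, a, e, f})
cl via duality: int(∅) = ∅, so X∖∅ = {d, b, a, e, f}
cl∖int = ∅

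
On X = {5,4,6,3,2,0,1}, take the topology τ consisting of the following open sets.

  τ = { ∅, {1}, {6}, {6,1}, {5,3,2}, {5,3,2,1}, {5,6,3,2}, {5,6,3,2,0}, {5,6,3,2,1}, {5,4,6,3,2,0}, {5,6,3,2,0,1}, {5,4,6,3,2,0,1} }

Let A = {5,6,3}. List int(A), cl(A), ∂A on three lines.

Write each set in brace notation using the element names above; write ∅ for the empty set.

int(A) = {6}
cl(A)  = {5,4,6,3,2,0}
∂A     = {5,4,3,2,0}

interior: largest open inside A is {6} (from ∅, {6})
cl via duality: int({4,2,0,1}) = {1}, so X∖{1} = {5,4,6,3,2,0}
cl∖int = {5,4,3,2,0}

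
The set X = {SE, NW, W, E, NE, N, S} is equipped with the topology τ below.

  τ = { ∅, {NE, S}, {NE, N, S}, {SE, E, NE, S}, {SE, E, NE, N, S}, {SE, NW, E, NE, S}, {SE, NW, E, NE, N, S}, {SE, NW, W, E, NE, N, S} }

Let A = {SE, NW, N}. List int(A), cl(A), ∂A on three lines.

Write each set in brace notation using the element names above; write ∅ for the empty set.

interior: largest open inside A is ∅ (from ∅)
cl via duality: int({W, E, NE, S}) = {NE, S}, so X∖{NE, S} = {SE, NW, W, E, N}
cl∖int = {SE, NW, W, E, N}

int(A) = ∅
cl(A)  = {SE, NW, W, E, N}
∂A     = {SE, NW, W, E, N}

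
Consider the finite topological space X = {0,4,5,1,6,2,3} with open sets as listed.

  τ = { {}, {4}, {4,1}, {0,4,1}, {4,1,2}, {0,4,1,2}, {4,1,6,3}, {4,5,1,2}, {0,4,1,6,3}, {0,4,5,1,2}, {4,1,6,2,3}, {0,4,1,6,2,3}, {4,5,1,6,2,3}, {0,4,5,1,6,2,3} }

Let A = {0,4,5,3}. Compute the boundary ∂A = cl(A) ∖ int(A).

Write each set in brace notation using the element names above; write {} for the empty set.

{0,5,1,6,2,3}

U open, U⊆A: {}, {4}. int(A) = ⋃ = {4}
X∖A={1,6,2}, int(X∖A)={}, hence cl(A)={0,4,5,1,6,2,3}
∂A: remove int from cl → {0,5,1,6,2,3}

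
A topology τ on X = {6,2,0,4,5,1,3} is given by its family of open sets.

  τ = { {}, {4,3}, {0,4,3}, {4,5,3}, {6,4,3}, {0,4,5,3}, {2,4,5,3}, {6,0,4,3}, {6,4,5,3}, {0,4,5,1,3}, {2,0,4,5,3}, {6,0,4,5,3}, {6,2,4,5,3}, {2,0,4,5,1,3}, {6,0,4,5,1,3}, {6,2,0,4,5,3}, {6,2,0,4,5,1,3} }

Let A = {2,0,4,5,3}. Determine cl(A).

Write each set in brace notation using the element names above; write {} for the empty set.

complement {6,1}; its interior {}; cl(A) = X∖{} = {6,2,0,4,5,1,3}

{6,2,0,4,5,1,3}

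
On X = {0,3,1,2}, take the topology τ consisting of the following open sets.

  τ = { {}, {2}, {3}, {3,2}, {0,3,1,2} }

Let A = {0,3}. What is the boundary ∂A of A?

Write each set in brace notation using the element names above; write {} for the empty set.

opens ⊆ A: {}, {3}; union → int = {3}
complement {1,2}; its interior {2}; cl(A) = X∖{2} = {0,3,1}
boundary = {0,3,1} ∖ {3} = {0,1}

{0,1}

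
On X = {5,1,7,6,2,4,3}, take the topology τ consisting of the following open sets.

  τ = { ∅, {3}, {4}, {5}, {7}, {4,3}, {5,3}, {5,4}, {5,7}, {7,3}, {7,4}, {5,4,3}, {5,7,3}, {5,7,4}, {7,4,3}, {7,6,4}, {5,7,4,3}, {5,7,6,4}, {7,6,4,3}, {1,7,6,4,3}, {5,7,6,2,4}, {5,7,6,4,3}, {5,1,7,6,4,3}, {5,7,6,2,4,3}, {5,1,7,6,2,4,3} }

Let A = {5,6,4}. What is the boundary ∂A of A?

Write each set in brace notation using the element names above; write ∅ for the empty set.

{1,6,2}

U open, U⊆A: ∅, {4}, {5}, {5,4}. int(A) = ⋃ = {5,4}
X∖A={1,7,2,3}, int(X∖A)={7,3}, hence cl(A)={5,1,6,2,4}
∂A: remove int from cl → {1,6,2}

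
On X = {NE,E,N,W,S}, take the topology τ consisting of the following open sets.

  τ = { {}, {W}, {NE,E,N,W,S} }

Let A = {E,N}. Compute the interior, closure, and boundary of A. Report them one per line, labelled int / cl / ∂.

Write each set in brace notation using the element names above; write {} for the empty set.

U open, U⊆A: {}. int(A) = ⋃ = {}
X∖A={NE,W,S}, int(X∖A)={W}, hence cl(A)={NE,E,N,S}
∂A: remove int from cl → {NE,E,N,S}

int(A) = {}
cl(A)  = {NE,E,N,S}
∂A     = {NE,E,N,S}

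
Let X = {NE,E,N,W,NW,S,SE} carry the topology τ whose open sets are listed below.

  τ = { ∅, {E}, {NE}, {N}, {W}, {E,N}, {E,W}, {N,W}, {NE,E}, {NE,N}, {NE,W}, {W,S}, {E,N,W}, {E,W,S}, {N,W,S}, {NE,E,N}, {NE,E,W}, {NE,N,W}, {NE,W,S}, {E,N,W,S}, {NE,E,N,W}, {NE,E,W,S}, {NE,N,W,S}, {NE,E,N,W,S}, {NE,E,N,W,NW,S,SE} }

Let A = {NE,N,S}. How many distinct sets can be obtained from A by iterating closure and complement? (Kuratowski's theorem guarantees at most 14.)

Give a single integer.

complement {E,W,NW,SE}; its interior {E,W}; cl(A) = X∖{E,W} = {NE,N,NW,S,SE}
With k = closure, c = complement:
  1. A     = {NE,N,S}
  2. kA    = {NE,N,NW,S,SE}
  3. cA    = {E,W,NW,SE}
  4. ckA   = {E,W}
  5. kcA   = {E,W,NW,S,SE}
  6. ckcA  = {NE,N}
  7. kckcA = {NE,N,NW,SE}
  8. ckckcA = {E,W,S}
k, c of each give nothing new

8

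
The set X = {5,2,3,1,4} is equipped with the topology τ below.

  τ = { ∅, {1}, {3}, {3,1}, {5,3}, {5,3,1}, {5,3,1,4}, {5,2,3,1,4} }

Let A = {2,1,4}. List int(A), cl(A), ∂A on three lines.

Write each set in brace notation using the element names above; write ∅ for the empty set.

interior: largest open inside A is {1} (from ∅, {1})
cl via duality: int({5,3}) = {5,3}, so X∖{5,3} = {2,1,4}
cl∖int = {2,4}

int(A) = {1}
cl(A)  = {2,1,4}
∂A     = {2,4}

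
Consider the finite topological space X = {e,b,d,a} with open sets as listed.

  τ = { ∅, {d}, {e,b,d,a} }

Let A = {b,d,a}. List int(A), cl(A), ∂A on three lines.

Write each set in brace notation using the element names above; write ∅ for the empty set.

open subsets of A: ∅, {d}; so int(A) = {d}
closure: X∖int(X∖A) = X∖∅ = {e,b,d,a}
∂A = {e,b,d,a} minus {d} = {e,b,a}

int(A) = {d}
cl(A)  = {e,b,d,a}
∂A     = {e,b,a}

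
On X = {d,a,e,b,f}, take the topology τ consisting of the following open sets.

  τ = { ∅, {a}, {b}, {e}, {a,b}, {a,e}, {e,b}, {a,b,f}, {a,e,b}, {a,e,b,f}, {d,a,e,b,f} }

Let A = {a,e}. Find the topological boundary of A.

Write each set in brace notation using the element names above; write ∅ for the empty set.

{d,f}

U open, U⊆A: ∅, {e}, {a}, {a,e}. int(A) = ⋃ = {a,e}
X∖A={d,b,f}, int(X∖A)={b}, hence cl(A)={d,a,e,f}
∂A: remove int from cl → {d,f}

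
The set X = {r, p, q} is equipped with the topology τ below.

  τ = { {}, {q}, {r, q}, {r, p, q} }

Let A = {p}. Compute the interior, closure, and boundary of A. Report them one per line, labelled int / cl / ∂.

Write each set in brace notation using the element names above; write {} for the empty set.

int(A) = {}
cl(A)  = {p}
∂A     = {p}

interior: largest open inside A is {} (from {})
cl via duality: int({r, q}) = {r, q}, so X∖{r, q} = {p}
cl∖int = {p}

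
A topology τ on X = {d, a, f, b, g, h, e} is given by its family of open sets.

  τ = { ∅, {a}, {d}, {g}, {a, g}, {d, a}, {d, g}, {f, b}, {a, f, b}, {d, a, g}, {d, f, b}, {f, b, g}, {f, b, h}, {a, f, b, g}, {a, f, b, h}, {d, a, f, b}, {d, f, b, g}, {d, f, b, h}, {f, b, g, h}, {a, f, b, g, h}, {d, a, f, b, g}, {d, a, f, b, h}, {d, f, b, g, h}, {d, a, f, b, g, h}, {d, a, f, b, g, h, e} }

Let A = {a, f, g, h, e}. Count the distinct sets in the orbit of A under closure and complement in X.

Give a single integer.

10

X∖A={d, b}, int(X∖A)={d}, hence cl(A)={a, f, b, g, h, e}
Orbit (k=closure, c=complement):
  1. A     = {a, f, g, h, e}
  2. kA    = {a, f, b, g, h, e}
  3. cA    = {d, b}
  4. ckA   = {d}
  5. kcA   = {d, f, b, h, e}
  6. kckA  = {d, e}
  7. ckcA  = {a, g}
  8. ckckA = {a, f, b, g, h}
  9. kckcA = {a, g, e}
  10. ckckcA = {d, f, b, h}
(closed under both — stop)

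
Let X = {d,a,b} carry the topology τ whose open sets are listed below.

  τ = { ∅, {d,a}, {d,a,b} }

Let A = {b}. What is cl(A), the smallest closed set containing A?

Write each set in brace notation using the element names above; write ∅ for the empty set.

{b}

cl via duality: int({d,a}) = {d,a}, so X∖{d,a} = {b}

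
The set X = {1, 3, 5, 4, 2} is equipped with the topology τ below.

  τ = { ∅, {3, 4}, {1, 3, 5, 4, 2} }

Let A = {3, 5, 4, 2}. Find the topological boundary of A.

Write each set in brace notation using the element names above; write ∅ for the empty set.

opens ⊆ A: ∅, {3, 4}; union → int = {3, 4}
complement {1}; its interior ∅; cl(A) = X∖∅ = {1, 3, 5, 4, 2}
boundary = {1, 3, 5, 4, 2} ∖ {3, 4} = {1, 5, 2}

{1, 5, 2}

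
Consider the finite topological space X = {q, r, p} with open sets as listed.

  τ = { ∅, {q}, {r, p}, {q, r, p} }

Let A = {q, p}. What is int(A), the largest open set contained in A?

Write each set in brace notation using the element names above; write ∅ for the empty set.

U open, U⊆A: ∅, {q}. int(A) = ⋃ = {q}

{q}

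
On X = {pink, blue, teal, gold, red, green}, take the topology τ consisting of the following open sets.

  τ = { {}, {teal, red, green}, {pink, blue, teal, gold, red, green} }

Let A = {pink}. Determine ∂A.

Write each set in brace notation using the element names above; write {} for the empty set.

{pink, blue, gold}

opens ⊆ A: {}; union → int = {}
complement {blue, teal, gold, red, green}; its interior {teal, red, green}; cl(A) = X∖{teal, red, green} = {pink, blue, gold}
boundary = {pink, blue, gold} ∖ {} = {pink, blue, gold}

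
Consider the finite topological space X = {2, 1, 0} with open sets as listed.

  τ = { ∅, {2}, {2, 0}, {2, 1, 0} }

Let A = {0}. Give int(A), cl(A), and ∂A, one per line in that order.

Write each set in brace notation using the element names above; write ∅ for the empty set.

U open, U⊆A: ∅. int(A) = ⋃ = ∅
X∖A={2, 1}, int(X∖A)={2}, hence cl(A)={1, 0}
∂A: remove int from cl → {1, 0}

int(A) = ∅
cl(A)  = {1, 0}
∂A     = {1, 0}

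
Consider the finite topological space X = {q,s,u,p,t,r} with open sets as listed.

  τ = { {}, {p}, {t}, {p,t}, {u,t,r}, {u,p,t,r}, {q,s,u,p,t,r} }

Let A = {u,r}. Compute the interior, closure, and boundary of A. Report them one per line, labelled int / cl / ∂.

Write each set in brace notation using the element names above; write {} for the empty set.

U open, U⊆A: {}. int(A) = ⋃ = {}
X∖A={q,s,p,t}, int(X∖A)={p,t}, hence cl(A)={q,s,u,r}
∂A: remove int from cl → {q,s,u,r}

int(A) = {}
cl(A)  = {q,s,u,r}
∂A     = {q,s,u,r}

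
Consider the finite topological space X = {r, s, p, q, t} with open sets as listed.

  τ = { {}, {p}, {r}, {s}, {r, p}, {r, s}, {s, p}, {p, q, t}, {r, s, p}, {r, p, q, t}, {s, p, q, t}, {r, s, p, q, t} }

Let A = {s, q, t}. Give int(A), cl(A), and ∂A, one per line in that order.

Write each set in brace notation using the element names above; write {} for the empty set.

int(A) = {s}
cl(A)  = {s, q, t}
∂A     = {q, t}

interior: largest open inside A is {s} (from {}, {s})
cl via duality: int({r, p}) = {r, p}, so X∖{r, p} = {s, q, t}
cl∖int = {q, t}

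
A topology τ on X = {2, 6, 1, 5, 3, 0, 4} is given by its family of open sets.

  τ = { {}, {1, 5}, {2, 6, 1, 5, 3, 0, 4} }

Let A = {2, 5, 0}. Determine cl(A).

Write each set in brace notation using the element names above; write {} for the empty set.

{2, 6, 1, 5, 3, 0, 4}

complement {6, 1, 3, 4}; its interior {}; cl(A) = X∖{} = {2, 6, 1, 5, 3, 0, 4}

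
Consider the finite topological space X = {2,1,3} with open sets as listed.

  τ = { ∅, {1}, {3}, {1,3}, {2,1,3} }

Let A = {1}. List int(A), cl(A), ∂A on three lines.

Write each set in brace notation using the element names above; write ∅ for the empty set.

opens ⊆ A: ∅, {1}; union → int = {1}
complement {2,3}; its interior {3}; cl(A) = X∖{3} = {2,1}
boundary = {2,1} ∖ {1} = {2}

int(A) = {1}
cl(A)  = {2,1}
∂A     = {2}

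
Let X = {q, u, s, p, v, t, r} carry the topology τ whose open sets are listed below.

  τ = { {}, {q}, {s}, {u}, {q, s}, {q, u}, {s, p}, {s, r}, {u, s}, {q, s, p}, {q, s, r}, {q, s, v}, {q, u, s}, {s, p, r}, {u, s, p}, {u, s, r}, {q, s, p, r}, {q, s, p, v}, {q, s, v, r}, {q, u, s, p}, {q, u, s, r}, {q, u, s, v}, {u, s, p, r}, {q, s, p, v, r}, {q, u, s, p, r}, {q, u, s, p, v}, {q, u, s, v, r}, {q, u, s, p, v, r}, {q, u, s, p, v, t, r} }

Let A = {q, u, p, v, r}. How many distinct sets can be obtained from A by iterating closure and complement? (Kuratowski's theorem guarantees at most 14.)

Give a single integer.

8

closure: X∖int(X∖A) = X∖{s} = {q, u, p, v, t, r}
Let k=closure and c=complement:
  1. A     = {q, u, p, v, r}
  2. kA    = {q, u, p, v, t, r}
  3. cA    = {s, t}
  4. ckA   = {s}
  5. kcA   = {s, p, v, t, r}
  6. ckcA  = {q, u}
  7. kckcA = {q, u, v, t}
  8. ckckcA = {s, p, r}
— saturated at 8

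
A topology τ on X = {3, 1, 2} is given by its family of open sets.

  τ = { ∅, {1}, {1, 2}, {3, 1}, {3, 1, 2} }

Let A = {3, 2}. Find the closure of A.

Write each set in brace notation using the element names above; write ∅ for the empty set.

{3, 2}

cl via duality: int({1}) = {1}, so X∖{1} = {3, 2}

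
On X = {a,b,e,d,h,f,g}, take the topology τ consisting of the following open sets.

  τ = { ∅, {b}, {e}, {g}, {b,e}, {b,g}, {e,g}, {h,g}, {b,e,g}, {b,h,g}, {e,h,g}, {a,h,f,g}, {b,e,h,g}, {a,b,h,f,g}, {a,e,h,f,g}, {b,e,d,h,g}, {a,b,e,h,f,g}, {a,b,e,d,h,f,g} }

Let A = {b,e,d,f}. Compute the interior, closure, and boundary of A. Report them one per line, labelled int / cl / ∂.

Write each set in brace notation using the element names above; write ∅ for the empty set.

int(A) = {b,e}
cl(A)  = {a,b,e,d,f}
∂A     = {a,d,f}

opens ⊆ A: ∅, {b}, {e}, {b,e}; union → int = {b,e}
complement {a,h,g}; its interior {h,g}; cl(A) = X∖{h,g} = {a,b,e,d,f}
boundary = {a,b,e,d,f} ∖ {b,e} = {a,d,f}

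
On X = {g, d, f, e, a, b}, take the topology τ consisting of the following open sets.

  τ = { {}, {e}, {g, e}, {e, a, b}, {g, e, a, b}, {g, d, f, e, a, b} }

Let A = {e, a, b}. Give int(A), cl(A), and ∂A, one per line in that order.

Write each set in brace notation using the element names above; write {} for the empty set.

int(A) = {e, a, b}
cl(A)  = {g, d, f, e, a, b}
∂A     = {g, d, f}

interior: largest open inside A is {e, a, b} (from {}, {e}, {e, a, b})
cl via duality: int({g, d, f}) = {}, so X∖{} = {g, d, f, e, a, b}
cl∖int = {g, d, f}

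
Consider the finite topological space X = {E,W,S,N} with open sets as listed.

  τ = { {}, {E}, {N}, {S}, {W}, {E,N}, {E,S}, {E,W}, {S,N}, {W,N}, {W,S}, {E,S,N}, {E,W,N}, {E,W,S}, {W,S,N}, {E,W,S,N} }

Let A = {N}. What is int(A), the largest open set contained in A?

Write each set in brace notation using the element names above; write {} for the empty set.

{N}

opens ⊆ A: {}, {N}; union → int = {N}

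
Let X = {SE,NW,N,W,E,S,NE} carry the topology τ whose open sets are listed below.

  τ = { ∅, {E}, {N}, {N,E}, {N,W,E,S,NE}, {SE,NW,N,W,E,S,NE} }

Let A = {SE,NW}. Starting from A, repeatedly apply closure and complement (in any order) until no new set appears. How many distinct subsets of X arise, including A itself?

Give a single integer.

4

complement {N,W,E,S,NE}; its interior {N,W,E,S,NE}; cl(A) = X∖{N,W,E,S,NE} = {SE,NW}
With k = closure, c = complement:
  1. A     = {SE,NW}
  2. cA    = {N,W,E,S,NE}
  3. kcA   = {SE,NW,N,W,E,S,NE}
  4. ckcA  = ∅
k, c of each give nothing new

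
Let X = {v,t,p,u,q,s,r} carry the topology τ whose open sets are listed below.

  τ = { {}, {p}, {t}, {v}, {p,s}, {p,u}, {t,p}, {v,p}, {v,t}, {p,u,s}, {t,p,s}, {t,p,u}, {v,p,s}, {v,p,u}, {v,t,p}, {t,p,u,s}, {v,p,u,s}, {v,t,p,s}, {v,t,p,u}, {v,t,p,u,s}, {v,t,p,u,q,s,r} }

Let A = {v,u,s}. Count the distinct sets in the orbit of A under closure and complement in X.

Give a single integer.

8

X∖A={t,p,q,r}, int(X∖A)={t,p}, hence cl(A)={v,u,q,s,r}
Orbit (k=closure, c=complement):
  1. A     = {v,u,s}
  2. kA    = {v,u,q,s,r}
  3. cA    = {t,p,q,r}
  4. ckA   = {t,p}
  5. kcA   = {t,p,u,q,s,r}
  6. ckcA  = {v}
  7. kckcA = {v,q,r}
  8. ckckcA = {t,p,u,s}
(closed under both — stop)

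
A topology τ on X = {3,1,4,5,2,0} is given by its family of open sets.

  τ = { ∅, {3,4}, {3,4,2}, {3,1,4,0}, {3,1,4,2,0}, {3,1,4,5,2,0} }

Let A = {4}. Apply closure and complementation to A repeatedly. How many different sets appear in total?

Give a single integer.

4

closure: X∖int(X∖A) = X∖∅ = {3,1,4,5,2,0}
Let k=closure and c=complement:
  1. A     = {4}
  2. kA    = {3,1,4,5,2,0}
  3. cA    = {3,1,5,2,0}
  4. ckA   = ∅
— saturated at 4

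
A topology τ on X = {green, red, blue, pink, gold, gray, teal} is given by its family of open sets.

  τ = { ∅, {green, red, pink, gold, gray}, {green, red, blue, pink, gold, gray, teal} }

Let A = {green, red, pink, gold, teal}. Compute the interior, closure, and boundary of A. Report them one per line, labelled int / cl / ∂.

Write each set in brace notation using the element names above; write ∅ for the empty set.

int(A) = ∅
cl(A)  = {green, red, blue, pink, gold, gray, teal}
∂A     = {green, red, blue, pink, gold, gray, teal}

open subsets of A: ∅; so int(A) = ∅
closure: X∖int(X∖A) = X∖∅ = {green, red, blue, pink, gold, gray, teal}
∂A = {green, red, blue, pink, gold, gray, teal} minus ∅ = {green, red, blue, pink, gold, gray, teal}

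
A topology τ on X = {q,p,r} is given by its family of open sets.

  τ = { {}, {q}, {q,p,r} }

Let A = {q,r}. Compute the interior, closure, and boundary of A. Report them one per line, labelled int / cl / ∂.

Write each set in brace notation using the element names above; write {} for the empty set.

interior: largest open inside A is {q} (from {}, {q})
cl via duality: int({p}) = {}, so X∖{} = {q,p,r}
cl∖int = {p,r}

int(A) = {q}
cl(A)  = {q,p,r}
∂A     = {p,r}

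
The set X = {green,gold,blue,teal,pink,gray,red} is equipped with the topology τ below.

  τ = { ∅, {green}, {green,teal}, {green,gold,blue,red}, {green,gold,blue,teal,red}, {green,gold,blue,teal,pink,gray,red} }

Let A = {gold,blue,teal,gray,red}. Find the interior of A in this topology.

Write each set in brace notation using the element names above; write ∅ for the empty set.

open subsets of A: ∅; so int(A) = ∅

∅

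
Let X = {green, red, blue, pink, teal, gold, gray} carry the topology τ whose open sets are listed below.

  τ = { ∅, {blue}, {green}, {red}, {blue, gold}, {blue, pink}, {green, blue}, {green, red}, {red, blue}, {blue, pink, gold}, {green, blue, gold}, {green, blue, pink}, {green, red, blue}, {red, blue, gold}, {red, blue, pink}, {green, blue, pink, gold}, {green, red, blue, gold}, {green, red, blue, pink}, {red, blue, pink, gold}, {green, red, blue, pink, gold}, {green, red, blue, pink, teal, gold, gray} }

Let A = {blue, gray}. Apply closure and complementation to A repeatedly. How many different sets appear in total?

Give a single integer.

X∖A={green, red, pink, teal, gold}, int(X∖A)={green, red}, hence cl(A)={blue, pink, teal, gold, gray}
Orbit (k=closure, c=complement):
  1. A     = {blue, gray}
  2. kA    = {blue, pink, teal, gold, gray}
  3. cA    = {green, red, pink, teal, gold}
  4. ckA   = {green, red}
  5. kcA   = {green, red, pink, teal, gold, gray}
  6. kckA  = {green, red, teal, gray}
  7. ckcA  = {blue}
  8. ckckA = {blue, pink, gold}
(closed under both — stop)

8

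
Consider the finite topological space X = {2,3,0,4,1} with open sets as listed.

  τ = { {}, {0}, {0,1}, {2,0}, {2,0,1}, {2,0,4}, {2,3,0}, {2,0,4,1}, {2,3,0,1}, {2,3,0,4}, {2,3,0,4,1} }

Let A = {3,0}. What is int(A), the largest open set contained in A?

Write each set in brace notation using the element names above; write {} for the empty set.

{0}

U open, U⊆A: {}, {0}. int(A) = ⋃ = {0}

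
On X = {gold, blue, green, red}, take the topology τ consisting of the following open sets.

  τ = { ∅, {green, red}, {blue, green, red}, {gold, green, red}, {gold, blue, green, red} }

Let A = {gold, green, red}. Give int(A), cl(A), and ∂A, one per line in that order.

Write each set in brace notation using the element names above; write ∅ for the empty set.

interior: largest open inside A is {gold, green, red} (from ∅, {green, red}, {gold, green, red})
cl via duality: int({blue}) = ∅, so X∖∅ = {gold, blue, green, red}
cl∖int = {blue}

int(A) = {gold, green, red}
cl(A)  = {gold, blue, green, red}
∂A     = {blue}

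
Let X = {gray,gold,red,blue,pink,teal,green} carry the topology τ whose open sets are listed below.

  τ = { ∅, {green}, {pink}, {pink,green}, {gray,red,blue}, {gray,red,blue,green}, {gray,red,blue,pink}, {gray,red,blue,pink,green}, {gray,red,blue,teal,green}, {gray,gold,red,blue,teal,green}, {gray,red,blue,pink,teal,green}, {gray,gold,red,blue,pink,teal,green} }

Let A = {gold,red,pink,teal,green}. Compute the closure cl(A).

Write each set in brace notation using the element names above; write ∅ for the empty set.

complement {gray,blue}; its interior ∅; cl(A) = X∖∅ = {gray,gold,red,blue,pink,teal,green}

{gray,gold,red,blue,pink,teal,green}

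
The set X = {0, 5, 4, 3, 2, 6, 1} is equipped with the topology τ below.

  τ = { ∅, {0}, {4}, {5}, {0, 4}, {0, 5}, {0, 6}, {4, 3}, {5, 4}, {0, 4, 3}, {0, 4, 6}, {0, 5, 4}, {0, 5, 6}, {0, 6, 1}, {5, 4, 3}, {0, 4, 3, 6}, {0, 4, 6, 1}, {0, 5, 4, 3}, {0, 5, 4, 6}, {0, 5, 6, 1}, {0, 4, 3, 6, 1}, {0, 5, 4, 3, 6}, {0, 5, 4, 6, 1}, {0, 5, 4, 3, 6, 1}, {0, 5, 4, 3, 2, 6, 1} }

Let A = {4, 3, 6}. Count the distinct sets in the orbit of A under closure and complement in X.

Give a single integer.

X∖A={0, 5, 2, 1}, int(X∖A)={0, 5}, hence cl(A)={4, 3, 2, 6, 1}
Orbit (k=closure, c=complement):
  1. A     = {4, 3, 6}
  2. kA    = {4, 3, 2, 6, 1}
  3. cA    = {0, 5, 2, 1}
  4. ckA   = {0, 5}
  5. kcA   = {0, 5, 2, 6, 1}
  6. ckcA  = {4, 3}
  7. kckcA = {4, 3, 2}
  8. ckckcA = {0, 5, 6, 1}
(closed under both — stop)

8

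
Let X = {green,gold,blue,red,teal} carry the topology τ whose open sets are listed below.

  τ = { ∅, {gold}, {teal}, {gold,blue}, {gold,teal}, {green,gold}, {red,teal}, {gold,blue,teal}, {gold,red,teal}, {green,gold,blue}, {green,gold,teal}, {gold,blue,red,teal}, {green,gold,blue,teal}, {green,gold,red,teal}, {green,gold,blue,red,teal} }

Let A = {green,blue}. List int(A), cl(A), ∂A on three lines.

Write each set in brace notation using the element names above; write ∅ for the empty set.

opens ⊆ A: ∅; union → int = ∅
complement {gold,red,teal}; its interior {gold,red,teal}; cl(A) = X∖{gold,red,teal} = {green,blue}
boundary = {green,blue} ∖ ∅ = {green,blue}

int(A) = ∅
cl(A)  = {green,blue}
∂A     = {green,blue}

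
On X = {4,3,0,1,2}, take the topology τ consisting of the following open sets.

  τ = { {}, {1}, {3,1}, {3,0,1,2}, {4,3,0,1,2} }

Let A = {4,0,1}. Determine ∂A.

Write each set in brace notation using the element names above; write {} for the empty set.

opens ⊆ A: {}, {1}; union → int = {1}
complement {3,2}; its interior {}; cl(A) = X∖{} = {4,3,0,1,2}
boundary = {4,3,0,1,2} ∖ {1} = {4,3,0,2}

{4,3,0,2}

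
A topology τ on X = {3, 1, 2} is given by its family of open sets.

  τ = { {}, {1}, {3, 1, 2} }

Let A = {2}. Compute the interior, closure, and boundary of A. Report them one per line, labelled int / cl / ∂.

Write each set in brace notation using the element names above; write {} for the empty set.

opens ⊆ A: {}; union → int = {}
complement {3, 1}; its interior {1}; cl(A) = X∖{1} = {3, 2}
boundary = {3, 2} ∖ {} = {3, 2}

int(A) = {}
cl(A)  = {3, 2}
∂A     = {3, 2}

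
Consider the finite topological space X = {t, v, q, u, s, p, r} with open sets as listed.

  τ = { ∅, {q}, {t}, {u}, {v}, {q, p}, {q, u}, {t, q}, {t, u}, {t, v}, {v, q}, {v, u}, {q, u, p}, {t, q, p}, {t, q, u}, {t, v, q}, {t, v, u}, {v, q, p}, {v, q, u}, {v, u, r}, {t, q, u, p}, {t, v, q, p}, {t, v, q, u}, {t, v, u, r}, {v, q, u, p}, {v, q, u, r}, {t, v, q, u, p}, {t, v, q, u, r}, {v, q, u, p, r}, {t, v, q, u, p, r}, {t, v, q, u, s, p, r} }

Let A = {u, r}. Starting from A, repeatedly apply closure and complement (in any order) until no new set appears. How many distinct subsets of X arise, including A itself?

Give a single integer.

closure: X∖int(X∖A) = X∖{t, v, q, p} = {u, s, r}
Let k=closure and c=complement:
  1. A     = {u, r}
  2. kA    = {u, s, r}
  3. cA    = {t, v, q, s, p}
  4. ckA   = {t, v, q, p}
  5. kcA   = {t, v, q, s, p, r}
  6. ckcA  = {u}
— saturated at 6

6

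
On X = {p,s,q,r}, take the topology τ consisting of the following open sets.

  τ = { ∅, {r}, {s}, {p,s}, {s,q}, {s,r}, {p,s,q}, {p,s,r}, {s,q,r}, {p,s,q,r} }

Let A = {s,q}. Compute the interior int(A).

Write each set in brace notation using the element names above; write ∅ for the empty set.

{s,q}

interior: largest open inside A is {s,q} (from ∅, {s}, {s,q})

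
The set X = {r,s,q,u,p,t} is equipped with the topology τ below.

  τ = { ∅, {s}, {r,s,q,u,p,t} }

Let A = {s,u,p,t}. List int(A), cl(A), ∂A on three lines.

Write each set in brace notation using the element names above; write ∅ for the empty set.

int(A) = {s}
cl(A)  = {r,s,q,u,p,t}
∂A     = {r,q,u,p,t}

opens ⊆ A: ∅, {s}; union → int = {s}
complement {r,q}; its interior ∅; cl(A) = X∖∅ = {r,s,q,u,p,t}
boundary = {r,s,q,u,p,t} ∖ {s} = {r,q,u,p,t}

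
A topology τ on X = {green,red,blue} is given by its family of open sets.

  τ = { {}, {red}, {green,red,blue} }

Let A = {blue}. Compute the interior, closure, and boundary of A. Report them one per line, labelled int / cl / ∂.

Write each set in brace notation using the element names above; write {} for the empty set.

U open, U⊆A: {}. int(A) = ⋃ = {}
X∖A={green,red}, int(X∖A)={red}, hence cl(A)={green,blue}
∂A: remove int from cl → {green,blue}

int(A) = {}
cl(A)  = {green,blue}
∂A     = {green,blue}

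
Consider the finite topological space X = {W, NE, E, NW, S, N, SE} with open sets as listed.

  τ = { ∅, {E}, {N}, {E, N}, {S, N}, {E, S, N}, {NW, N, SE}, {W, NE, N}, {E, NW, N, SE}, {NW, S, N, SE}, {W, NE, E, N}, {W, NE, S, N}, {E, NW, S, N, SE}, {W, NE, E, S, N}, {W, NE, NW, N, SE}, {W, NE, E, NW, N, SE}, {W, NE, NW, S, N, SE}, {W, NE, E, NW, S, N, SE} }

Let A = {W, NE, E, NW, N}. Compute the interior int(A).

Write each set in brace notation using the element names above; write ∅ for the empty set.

{W, NE, E, N}

interior: largest open inside A is {W, NE, E, N} (from ∅, {N}, {E}, {E, N}, {W, NE, N}, {W, NE, E, N})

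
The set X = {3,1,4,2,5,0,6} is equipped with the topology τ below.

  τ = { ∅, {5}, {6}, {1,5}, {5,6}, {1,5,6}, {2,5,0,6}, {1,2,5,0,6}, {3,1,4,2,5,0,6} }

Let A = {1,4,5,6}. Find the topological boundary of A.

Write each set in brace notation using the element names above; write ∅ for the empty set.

{3,4,2,0}

opens ⊆ A: ∅, {6}, {5}, {1,5}, {5,6}, {1,5,6}; union → int = {1,5,6}
complement {3,2,0}; its interior ∅; cl(A) = X∖∅ = {3,1,4,2,5,0,6}
boundary = {3,1,4,2,5,0,6} ∖ {1,5,6} = {3,4,2,0}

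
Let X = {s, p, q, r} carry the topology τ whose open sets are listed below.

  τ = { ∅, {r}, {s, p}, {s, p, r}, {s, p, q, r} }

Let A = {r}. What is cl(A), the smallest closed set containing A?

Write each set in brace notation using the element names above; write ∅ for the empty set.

X∖A={s, p, q}, int(X∖A)={s, p}, hence cl(A)={q, r}

{q, r}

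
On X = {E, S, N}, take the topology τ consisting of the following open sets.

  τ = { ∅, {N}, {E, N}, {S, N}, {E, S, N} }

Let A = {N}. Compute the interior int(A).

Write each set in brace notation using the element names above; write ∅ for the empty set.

{N}

interior: largest open inside A is {N} (from ∅, {N})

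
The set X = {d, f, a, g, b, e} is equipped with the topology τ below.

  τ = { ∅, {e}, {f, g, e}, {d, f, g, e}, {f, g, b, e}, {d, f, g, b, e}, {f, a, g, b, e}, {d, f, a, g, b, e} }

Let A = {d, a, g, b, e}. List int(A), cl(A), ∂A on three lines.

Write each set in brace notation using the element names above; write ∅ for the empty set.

interior: largest open inside A is {e} (from ∅, {e})
cl via duality: int({f}) = ∅, so X∖∅ = {d, f, a, g, b, e}
cl∖int = {d, f, a, g, b}

int(A) = {e}
cl(A)  = {d, f, a, g, b, e}
∂A     = {d, f, a, g, b}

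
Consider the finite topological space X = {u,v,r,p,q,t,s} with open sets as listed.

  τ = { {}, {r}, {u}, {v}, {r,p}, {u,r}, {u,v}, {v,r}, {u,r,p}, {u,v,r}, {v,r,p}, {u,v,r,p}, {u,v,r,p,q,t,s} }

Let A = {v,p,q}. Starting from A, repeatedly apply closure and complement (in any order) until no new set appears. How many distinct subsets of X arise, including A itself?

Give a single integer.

X∖A={u,r,t,s}, int(X∖A)={u,r}, hence cl(A)={v,p,q,t,s}
Orbit (k=closure, c=complement):
  1. A     = {v,p,q}
  2. kA    = {v,p,q,t,s}
  3. cA    = {u,r,t,s}
  4. ckA   = {u,r}
  5. kcA   = {u,r,p,q,t,s}
  6. ckcA  = {v}
  7. kckcA = {v,q,t,s}
  8. ckckcA = {u,r,p}
(closed under both — stop)

8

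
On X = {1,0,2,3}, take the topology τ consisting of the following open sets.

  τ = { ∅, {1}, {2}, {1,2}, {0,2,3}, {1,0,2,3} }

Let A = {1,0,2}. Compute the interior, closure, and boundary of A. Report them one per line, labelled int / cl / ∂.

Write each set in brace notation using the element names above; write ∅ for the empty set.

interior: largest open inside A is {1,2} (from ∅, {2}, {1}, {1,2})
cl via duality: int({3}) = ∅, so X∖∅ = {1,0,2,3}
cl∖int = {0,3}

int(A) = {1,2}
cl(A)  = {1,0,2,3}
∂A     = {0,3}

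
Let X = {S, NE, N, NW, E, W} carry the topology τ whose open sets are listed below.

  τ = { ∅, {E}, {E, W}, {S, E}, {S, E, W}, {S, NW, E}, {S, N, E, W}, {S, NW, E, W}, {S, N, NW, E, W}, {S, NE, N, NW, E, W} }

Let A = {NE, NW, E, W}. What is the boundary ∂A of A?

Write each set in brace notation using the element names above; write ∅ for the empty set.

{S, NE, N, NW}

U open, U⊆A: ∅, {E}, {E, W}. int(A) = ⋃ = {E, W}
X∖A={S, N}, int(X∖A)=∅, hence cl(A)={S, NE, N, NW, E, W}
∂A: remove int from cl → {S, NE, N, NW}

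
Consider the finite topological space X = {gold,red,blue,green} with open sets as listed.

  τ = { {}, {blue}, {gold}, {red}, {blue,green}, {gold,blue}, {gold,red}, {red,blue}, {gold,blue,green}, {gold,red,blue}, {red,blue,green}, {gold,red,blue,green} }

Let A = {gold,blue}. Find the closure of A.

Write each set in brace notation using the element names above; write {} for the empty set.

complement {red,green}; its interior {red}; cl(A) = X∖{red} = {gold,blue,green}

{gold,blue,green}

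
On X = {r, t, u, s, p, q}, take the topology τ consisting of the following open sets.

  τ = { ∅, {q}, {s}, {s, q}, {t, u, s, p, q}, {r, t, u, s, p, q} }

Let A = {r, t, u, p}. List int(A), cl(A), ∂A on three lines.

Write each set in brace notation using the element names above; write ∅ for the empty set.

open subsets of A: ∅; so int(A) = ∅
closure: X∖int(X∖A) = X∖{s, q} = {r, t, u, p}
∂A = {r, t, u, p} minus ∅ = {r, t, u, p}

int(A) = ∅
cl(A)  = {r, t, u, p}
∂A     = {r, t, u, p}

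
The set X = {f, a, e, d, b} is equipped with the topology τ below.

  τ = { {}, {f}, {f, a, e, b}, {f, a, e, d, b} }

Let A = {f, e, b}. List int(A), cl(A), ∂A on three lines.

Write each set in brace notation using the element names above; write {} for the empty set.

int(A) = {f}
cl(A)  = {f, a, e, d, b}
∂A     = {a, e, d, b}

open subsets of A: {}, {f}; so int(A) = {f}
closure: X∖int(X∖A) = X∖{} = {f, a, e, d, b}
∂A = {f, a, e, d, b} minus {f} = {a, e, d, b}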